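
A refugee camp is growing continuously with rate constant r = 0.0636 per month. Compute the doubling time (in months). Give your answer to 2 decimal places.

doubling time ≈ 10.90 months

doubling time = ln(2) / |r| = 0.69315 / 0.0636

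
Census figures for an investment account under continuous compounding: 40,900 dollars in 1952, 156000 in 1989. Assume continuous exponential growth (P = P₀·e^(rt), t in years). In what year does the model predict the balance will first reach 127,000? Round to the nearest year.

r = ln(156000/40900) / 37 = 1.33873/37 ≈ 0.036182 per year
t = ln(127000/40900) / r = 1.13306/0.036182 ≈ 31.32 years after 1952

year 1983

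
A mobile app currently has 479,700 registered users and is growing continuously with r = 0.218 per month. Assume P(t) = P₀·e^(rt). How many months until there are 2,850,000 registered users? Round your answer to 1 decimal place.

t ≈ 8.2 months

2850000 = 479700 · e^(0.218·t)
t = ln(2850000/479700) / 0.218 = ln(5.94121) / 0.218 = 1.78191 / 0.218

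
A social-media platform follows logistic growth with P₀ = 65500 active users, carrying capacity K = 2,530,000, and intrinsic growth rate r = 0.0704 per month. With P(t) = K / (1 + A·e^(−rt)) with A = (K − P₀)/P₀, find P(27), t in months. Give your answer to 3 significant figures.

A = (2530000 − 65500)/65500 = 37.62595
P(27) = 2530000 / (1 + 37.62595·e^(−0.0704·27)) = 2530000 / (1 + 37.62595·0.149449)
= 2530000 / 6.62316 ≈ 381992.79

≈ 382,000 active users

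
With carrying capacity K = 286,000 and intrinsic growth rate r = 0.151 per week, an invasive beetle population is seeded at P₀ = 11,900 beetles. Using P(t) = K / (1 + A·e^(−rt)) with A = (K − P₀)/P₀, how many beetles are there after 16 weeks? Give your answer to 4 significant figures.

≈ 93,570 beetles

A = (286000 − 11900)/11900 = 23.03361
P(16) = 286000 / (1 + 23.03361·e^(−0.151·16)) = 286000 / (1 + 23.03361·0.089278)
= 286000 / 3.0564 ≈ 93574.28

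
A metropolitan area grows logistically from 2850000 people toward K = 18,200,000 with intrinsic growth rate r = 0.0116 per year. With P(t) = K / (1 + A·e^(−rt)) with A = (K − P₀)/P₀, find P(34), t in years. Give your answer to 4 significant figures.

≈ 3,930,000 people

A = (18200000 − 2850000)/2850000 = 5.38596
P(34) = 18200000 / (1 + 5.38596·e^(−0.0116·34)) = 18200000 / (1 + 5.38596·0.674084)
= 18200000 / 4.63059 ≈ 3930380.64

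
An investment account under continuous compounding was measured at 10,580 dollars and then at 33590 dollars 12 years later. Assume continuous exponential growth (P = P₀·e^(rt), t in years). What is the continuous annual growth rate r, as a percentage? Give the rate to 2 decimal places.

r ≈ 9.63% per year

33590 = 10580 · e^(r·12)
e^(12r) = 33590/10580 = 3.17486
r = ln(3.17486) / 12 = 1.15526 / 12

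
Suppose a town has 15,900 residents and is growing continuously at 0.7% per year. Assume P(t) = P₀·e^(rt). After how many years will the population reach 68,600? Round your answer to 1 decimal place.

t ≈ 208.9 years

68600 = 15900 · e^(0.007·t)
t = ln(68600/15900) / 0.007 = ln(4.31447) / 0.007 = 1.46197 / 0.007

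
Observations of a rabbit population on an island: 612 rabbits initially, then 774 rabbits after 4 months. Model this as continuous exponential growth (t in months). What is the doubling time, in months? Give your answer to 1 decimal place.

r = ln(774/612) / 4 = ln(1.26471) / 4 ≈ 0.05871 per month
doubling time = ln 2 / |r| = 0.69315 / 0.05871

doubling time ≈ 11.8 months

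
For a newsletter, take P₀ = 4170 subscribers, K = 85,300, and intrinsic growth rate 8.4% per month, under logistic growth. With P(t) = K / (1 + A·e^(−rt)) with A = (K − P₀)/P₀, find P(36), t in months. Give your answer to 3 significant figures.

≈ 43,800 subscribers

A = (85300 − 4170)/4170 = 19.45564
P(36) = 85300 / (1 + 19.45564·e^(−0.084·36)) = 85300 / (1 + 19.45564·0.048606)
= 85300 / 1.94567 ≈ 43840.97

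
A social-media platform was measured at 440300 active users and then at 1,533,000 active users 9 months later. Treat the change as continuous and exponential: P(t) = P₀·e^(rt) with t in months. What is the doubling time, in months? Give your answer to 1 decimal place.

doubling time ≈ 5.0 months

r = ln(1533000/440300) / 9 = ln(3.48172) / 9 ≈ 0.138614 per month
doubling time = ln 2 / |r| = 0.69315 / 0.138614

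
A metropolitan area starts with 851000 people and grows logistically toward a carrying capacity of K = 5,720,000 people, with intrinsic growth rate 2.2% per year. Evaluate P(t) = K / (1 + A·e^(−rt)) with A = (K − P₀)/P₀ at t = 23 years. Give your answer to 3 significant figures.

≈ 1,290,000 people

A = (5720000 − 851000)/851000 = 5.7215
P(23) = 5720000 / (1 + 5.7215·e^(−0.022·23)) = 5720000 / (1 + 5.7215·0.602902)
= 5720000 / 4.44951 ≈ 1285535.27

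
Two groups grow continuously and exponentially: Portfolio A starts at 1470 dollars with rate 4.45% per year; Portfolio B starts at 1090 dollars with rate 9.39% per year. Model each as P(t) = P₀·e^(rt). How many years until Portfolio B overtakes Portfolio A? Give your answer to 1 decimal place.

t ≈ 6.1 years

1470·e^(0.0445t) = 1090·e^(0.0939t)
1470/1090 = e^((0.0939 − 0.0445)t) → ln(1.34862) = 0.0494·t
t = 0.29908 / 0.0494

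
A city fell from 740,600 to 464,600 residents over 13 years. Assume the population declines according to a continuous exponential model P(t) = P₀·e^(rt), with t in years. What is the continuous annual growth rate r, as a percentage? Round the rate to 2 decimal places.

r ≈ -3.59% per year

464600 = 740600 · e^(r·13)
e^(13r) = 464600/740600 = 0.62733
r = ln(0.62733) / 13 = -0.46628 / 13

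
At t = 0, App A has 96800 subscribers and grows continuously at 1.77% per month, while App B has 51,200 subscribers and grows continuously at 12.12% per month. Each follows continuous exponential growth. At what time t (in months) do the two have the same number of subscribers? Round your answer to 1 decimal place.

t ≈ 6.2 months

96800·e^(0.0177t) = 51200·e^(0.1212t)
96800/51200 = e^((0.1212 − 0.0177)t) → ln(1.89062) = 0.1035·t
t = 0.63691 / 0.1035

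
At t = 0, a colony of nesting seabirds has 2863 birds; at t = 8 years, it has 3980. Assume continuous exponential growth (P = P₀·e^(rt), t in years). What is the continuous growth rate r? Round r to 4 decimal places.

r ≈ 0.0412 per year

3980 = 2863 · e^(r·8)
e^(8r) = 3980/2863 = 1.39015
r = ln(1.39015) / 8 = 0.32941 / 8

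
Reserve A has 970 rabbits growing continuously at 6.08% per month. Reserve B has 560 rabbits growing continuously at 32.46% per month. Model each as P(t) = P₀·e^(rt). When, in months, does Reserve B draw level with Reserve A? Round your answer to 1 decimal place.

970·e^(0.0608t) = 560·e^(0.3246t)
970/560 = e^((0.3246 − 0.0608)t) → ln(1.73214) = 0.2638·t
t = 0.54936 / 0.2638

t ≈ 2.1 months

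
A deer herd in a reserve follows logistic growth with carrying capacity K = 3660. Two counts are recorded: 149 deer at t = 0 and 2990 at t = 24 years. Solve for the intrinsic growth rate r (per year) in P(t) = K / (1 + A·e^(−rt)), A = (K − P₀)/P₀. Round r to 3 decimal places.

r ≈ 0.194 per year

A = (3660 − 149)/149 = 23.56376
2990 = 3660/(1 + 23.56376·e^(−r·24)) → e^(−24r) = (1.22408 − 1)/23.56376 = 0.00951
r = −ln(0.00951)/24 = 4.65546/24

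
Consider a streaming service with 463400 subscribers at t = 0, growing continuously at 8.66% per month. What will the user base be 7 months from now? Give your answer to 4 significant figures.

≈ 849,600 subscribers

P(7) = 463400 · e^(0.0866·7) = 463400 · e^(0.6062)
= 463400 · 1.83345 ≈ 849621.21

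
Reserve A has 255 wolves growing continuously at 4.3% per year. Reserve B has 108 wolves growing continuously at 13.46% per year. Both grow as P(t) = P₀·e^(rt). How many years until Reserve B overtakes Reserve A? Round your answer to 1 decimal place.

255·e^(0.043t) = 108·e^(0.1346t)
255/108 = e^((0.1346 − 0.043)t) → ln(2.36111) = 0.0916·t
t = 0.85913 / 0.0916

t ≈ 9.4 years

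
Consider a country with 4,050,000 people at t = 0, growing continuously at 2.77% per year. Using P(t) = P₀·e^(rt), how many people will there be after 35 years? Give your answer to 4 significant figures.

≈ 10,680,000 people

P(35) = 4050000 · e^(0.0277·35) = 4050000 · e^(0.9695)
= 4050000 · 2.63663 ≈ 10678334.56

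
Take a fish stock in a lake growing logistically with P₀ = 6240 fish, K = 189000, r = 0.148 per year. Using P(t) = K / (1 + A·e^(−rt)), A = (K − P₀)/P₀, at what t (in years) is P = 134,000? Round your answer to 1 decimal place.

A = (189000 − 6240)/6240 = 29.28846
134000 = 189000/(1 + 29.28846·e^(−0.148t)) → 1 + 29.28846·e^(−0.148t) = 1.41045
e^(−0.148t) = 0.014014 → t = ln(71.35734)/0.148 = 4.2677/0.148

t ≈ 28.8 years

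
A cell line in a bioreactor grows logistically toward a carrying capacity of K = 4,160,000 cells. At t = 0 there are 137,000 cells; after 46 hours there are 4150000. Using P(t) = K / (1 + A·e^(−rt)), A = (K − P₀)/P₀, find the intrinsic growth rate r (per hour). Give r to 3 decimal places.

A = (4160000 − 137000)/137000 = 29.36496
4150000 = 4160000/(1 + 29.36496·e^(−r·46)) → e^(−46r) = (1.00241 − 1)/29.36496 = 0.000082
r = −ln(0.000082)/46 = 9.40808/46

r ≈ 0.205 per hour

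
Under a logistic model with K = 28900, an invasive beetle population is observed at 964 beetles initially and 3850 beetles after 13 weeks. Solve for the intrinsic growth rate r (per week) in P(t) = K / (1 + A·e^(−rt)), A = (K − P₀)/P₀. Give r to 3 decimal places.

r ≈ 0.115 per week

A = (28900 − 964)/964 = 28.97925
3850 = 28900/(1 + 28.97925·e^(−r·13)) → e^(−13r) = (7.50649 − 1)/28.97925 = 0.224522
r = −ln(0.224522)/13 = 1.49378/13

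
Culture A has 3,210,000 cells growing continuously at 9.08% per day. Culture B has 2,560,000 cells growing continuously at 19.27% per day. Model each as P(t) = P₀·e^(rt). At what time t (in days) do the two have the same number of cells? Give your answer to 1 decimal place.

3210000·e^(0.0908t) = 2560000·e^(0.1927t)
3210000/2560000 = e^((0.1927 − 0.0908)t) → ln(1.25391) = 0.1019·t
t = 0.22626 / 0.1019

t ≈ 2.2 days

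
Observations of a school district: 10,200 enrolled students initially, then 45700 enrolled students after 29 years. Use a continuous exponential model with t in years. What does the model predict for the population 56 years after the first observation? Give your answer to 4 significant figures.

≈ 184,600 enrolled students

r = ln(45700/10200) / 29 ≈ 0.051714 per year
P(56) = 10200 · e^(0.051714·56) = 10200 · 18.10146 ≈ 184634.94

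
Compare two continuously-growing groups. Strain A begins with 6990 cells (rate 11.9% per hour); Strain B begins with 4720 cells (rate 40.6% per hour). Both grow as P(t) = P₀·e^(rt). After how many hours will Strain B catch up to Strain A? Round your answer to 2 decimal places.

t ≈ 1.37 hours

6990·e^(0.119t) = 4720·e^(0.406t)
6990/4720 = e^((0.406 − 0.119)t) → ln(1.48093) = 0.287·t
t = 0.39267 / 0.287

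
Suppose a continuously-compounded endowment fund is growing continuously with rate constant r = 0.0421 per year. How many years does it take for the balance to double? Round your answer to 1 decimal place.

doubling time ≈ 16.5 years

doubling time = ln(2) / |r| = 0.69315 / 0.0421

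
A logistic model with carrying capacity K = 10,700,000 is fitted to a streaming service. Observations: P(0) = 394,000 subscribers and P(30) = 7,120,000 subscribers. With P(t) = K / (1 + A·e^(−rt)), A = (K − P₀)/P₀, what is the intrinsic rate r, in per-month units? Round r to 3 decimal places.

r ≈ 0.132 per month

A = (10700000 − 394000)/394000 = 26.15736
7120000 = 10700000/(1 + 26.15736·e^(−r·30)) → e^(−30r) = (1.50281 − 1)/26.15736 = 0.019222
r = −ln(0.019222)/30 = 3.95168/30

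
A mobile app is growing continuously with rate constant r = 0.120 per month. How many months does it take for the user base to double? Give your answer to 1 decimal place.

doubling time ≈ 5.8 months

doubling time = ln(2) / |r| = 0.69315 / 0.12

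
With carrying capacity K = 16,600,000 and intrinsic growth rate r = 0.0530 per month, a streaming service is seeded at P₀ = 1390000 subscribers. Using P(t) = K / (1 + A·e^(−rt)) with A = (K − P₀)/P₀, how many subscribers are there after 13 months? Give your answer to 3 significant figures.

A = (16600000 − 1390000)/1390000 = 10.94245
P(13) = 16600000 / (1 + 10.94245·e^(−0.053·13)) = 16600000 / (1 + 10.94245·0.502078)
= 16600000 / 6.49396 ≈ 2556221.36

≈ 2,560,000 subscribers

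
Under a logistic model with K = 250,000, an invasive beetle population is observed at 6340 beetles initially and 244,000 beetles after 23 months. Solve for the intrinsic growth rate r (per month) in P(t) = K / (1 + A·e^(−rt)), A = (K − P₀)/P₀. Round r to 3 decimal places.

A = (250000 − 6340)/6340 = 38.43218
244000 = 250000/(1 + 38.43218·e^(−r·23)) → e^(−23r) = (1.02459 − 1)/38.43218 = 0.00064
r = −ln(0.00064)/23 = 7.3543/23

r ≈ 0.320 per month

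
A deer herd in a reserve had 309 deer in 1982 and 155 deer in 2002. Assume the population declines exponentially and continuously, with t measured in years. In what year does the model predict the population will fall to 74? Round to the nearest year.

r = ln(155/309) / 20 = -0.68992/20 ≈ -0.034496 per year
t = ln(74/309) / r = -1.42928/-0.034496 ≈ 41.43 years after 1982

year 2023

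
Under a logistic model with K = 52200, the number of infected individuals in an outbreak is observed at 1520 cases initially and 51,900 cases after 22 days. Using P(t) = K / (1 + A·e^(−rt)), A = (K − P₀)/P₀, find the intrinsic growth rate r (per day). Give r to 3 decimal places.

A = (52200 − 1520)/1520 = 33.34211
51900 = 52200/(1 + 33.34211·e^(−r·22)) → e^(−22r) = (1.00578 − 1)/33.34211 = 0.000173
r = −ln(0.000173)/22 = 8.66011/22

r ≈ 0.394 per day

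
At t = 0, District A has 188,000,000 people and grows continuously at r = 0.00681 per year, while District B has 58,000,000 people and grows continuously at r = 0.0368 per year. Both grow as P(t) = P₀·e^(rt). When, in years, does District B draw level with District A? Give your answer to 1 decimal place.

188000000·e^(0.00681t) = 58000000·e^(0.0368t)
188000000/58000000 = e^((0.0368 − 0.00681)t) → ln(3.24138) = 0.02999·t
t = 1.176 / 0.02999

t ≈ 39.2 years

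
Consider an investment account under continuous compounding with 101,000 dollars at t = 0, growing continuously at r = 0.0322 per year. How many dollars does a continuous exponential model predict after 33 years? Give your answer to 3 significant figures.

≈ 292,000 dollars

P(33) = 101000 · e^(0.0322·33) = 101000 · e^(1.0626)
= 101000 · 2.89389 ≈ 292282.42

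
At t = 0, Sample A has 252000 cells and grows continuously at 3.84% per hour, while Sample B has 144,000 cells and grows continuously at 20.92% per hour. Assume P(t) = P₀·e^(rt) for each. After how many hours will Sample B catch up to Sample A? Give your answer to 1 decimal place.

252000·e^(0.0384t) = 144000·e^(0.2092t)
252000/144000 = e^((0.2092 − 0.0384)t) → ln(1.75) = 0.1708·t
t = 0.55962 / 0.1708

t ≈ 3.3 hours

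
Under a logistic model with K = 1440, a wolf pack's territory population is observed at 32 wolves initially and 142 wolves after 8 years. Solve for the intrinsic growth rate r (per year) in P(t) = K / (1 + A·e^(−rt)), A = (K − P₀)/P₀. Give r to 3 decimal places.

r ≈ 0.196 per year

A = (1440 − 32)/32 = 44
142 = 1440/(1 + 44·e^(−r·8)) → e^(−8r) = (10.14085 − 1)/44 = 0.207746
r = −ln(0.207746)/8 = 1.57144/8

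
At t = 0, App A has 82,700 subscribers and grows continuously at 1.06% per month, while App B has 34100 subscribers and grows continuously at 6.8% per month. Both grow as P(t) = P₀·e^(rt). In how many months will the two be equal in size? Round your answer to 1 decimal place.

t ≈ 15.4 months

82700·e^(0.0106t) = 34100·e^(0.068t)
82700/34100 = e^((0.068 − 0.0106)t) → ln(2.42522) = 0.0574·t
t = 0.88592 / 0.0574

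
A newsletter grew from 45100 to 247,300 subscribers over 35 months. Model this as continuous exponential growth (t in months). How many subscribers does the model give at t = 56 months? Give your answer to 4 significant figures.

≈ 686,500 subscribers

r = ln(247300/45100) / 35 ≈ 0.048621 per month
P(56) = 45100 · e^(0.048621·56) = 45100 · 15.22215 ≈ 686519.16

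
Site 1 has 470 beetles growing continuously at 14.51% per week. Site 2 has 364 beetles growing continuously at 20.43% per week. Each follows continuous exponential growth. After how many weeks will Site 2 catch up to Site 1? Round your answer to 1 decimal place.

470·e^(0.1451t) = 364·e^(0.2043t)
470/364 = e^((0.2043 − 0.1451)t) → ln(1.29121) = 0.0592·t
t = 0.25558 / 0.0592

t ≈ 4.3 weeks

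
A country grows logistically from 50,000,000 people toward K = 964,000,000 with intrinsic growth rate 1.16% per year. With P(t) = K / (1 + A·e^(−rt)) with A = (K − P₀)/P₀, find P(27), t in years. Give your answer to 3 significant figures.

≈ 67,100,000 people

A = (964000000 − 50000000)/50000000 = 18.28
P(27) = 964000000 / (1 + 18.28·e^(−0.0116·27)) = 964000000 / (1 + 18.28·0.731104)
= 964000000 / 14.36458 ≈ 67109537.54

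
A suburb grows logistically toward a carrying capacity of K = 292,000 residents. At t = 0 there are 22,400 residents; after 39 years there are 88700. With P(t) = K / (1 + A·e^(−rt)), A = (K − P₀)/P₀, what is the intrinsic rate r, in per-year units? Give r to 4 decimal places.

A = (292000 − 22400)/22400 = 12.03571
88700 = 292000/(1 + 12.03571·e^(−r·39)) → e^(−39r) = (3.292 − 1)/12.03571 = 0.190433
r = −ln(0.190433)/39 = 1.65846/39

r ≈ 0.0425 per year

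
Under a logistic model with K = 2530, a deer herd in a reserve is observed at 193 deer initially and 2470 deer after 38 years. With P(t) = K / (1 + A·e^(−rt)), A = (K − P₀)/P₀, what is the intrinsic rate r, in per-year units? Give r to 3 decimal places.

r ≈ 0.163 per year

A = (2530 − 193)/193 = 12.10881
2470 = 2530/(1 + 12.10881·e^(−r·38)) → e^(−38r) = (1.02429 − 1)/12.10881 = 0.002006
r = −ln(0.002006)/38 = 6.21156/38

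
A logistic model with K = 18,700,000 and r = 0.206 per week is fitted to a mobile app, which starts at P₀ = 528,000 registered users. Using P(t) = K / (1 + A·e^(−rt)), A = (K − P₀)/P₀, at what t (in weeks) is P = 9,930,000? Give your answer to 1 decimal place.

A = (18700000 − 528000)/528000 = 34.41667
9930000 = 18700000/(1 + 34.41667·e^(−0.206t)) → 1 + 34.41667·e^(−0.206t) = 1.88318
e^(−0.206t) = 0.025661 → t = ln(38.96893)/0.206 = 3.66276/0.206

t ≈ 17.8 weeks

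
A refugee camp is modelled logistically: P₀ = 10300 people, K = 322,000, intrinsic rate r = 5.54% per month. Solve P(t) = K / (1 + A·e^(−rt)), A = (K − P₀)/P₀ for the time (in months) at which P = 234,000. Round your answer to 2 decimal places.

t ≈ 79.20 months

A = (322000 − 10300)/10300 = 30.26214
234000 = 322000/(1 + 30.26214·e^(−0.0554t)) → 1 + 30.26214·e^(−0.0554t) = 1.37607
e^(−0.0554t) = 0.012427 → t = ln(80.46977)/0.0554 = 4.38788/0.0554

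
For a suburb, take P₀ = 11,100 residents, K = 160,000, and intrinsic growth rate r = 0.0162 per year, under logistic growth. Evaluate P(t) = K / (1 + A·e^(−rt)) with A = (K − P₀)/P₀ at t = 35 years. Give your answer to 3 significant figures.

A = (160000 − 11100)/11100 = 13.41441
P(35) = 160000 / (1 + 13.41441·e^(−0.0162·35)) = 160000 / (1 + 13.41441·0.567225)
= 160000 / 8.60899 ≈ 18585.23

≈ 18,600 residents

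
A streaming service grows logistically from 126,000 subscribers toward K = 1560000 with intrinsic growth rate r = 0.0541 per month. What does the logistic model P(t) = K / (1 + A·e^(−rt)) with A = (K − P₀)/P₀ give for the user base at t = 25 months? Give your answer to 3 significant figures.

A = (1560000 − 126000)/126000 = 11.38095
P(25) = 1560000 / (1 + 11.38095·e^(−0.0541·25)) = 1560000 / (1 + 11.38095·0.258593)
= 1560000 / 3.94303 ≈ 395634.4

≈ 396,000 subscribers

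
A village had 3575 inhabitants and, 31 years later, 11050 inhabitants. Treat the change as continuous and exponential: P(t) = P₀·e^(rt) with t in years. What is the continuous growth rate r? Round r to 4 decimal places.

r ≈ 0.0364 per year

11050 = 3575 · e^(r·31)
e^(31r) = 11050/3575 = 3.09091
r = ln(3.09091) / 31 = 1.12847 / 31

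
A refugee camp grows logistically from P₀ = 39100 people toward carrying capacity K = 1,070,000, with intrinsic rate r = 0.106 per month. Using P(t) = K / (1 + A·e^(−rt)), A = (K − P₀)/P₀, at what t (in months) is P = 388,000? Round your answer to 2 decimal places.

A = (1070000 − 39100)/39100 = 26.36573
388000 = 1070000/(1 + 26.36573·e^(−0.106t)) → 1 + 26.36573·e^(−0.106t) = 2.75773
e^(−0.106t) = 0.066667 → t = ln(14.99986)/0.106 = 2.70804/0.106

t ≈ 25.55 months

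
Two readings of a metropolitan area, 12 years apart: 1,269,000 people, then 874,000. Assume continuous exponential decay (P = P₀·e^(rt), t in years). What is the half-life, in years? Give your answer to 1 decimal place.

half-life ≈ 22.3 years

r = ln(874000/1269000) / 12 = ln(0.68873) / 12 ≈ -0.031075 per year
half-life = ln 2 / |r| = 0.69315 / 0.031075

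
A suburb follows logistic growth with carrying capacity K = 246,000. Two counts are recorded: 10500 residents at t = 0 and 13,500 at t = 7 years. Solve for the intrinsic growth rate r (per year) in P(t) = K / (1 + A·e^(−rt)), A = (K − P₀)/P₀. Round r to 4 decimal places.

A = (246000 − 10500)/10500 = 22.42857
13500 = 246000/(1 + 22.42857·e^(−r·7)) → e^(−7r) = (18.22222 − 1)/22.42857 = 0.76787
r = −ln(0.76787)/7 = 0.26414/7

r ≈ 0.0377 per year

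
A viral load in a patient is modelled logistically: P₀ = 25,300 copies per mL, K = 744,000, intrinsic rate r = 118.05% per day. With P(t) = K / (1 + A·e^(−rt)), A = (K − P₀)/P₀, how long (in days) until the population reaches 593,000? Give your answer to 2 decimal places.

A = (744000 − 25300)/25300 = 28.40711
593000 = 744000/(1 + 28.40711·e^(−1.1805t)) → 1 + 28.40711·e^(−1.1805t) = 1.25464
e^(−1.1805t) = 0.008964 → t = ln(111.55907)/1.1805 = 4.71455/1.1805

t ≈ 3.99 days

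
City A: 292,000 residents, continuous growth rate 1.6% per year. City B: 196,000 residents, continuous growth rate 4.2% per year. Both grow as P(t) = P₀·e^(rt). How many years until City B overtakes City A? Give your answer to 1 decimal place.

t ≈ 15.3 years

292000·e^(0.016t) = 196000·e^(0.042t)
292000/196000 = e^((0.042 − 0.016)t) → ln(1.4898) = 0.026·t
t = 0.39864 / 0.026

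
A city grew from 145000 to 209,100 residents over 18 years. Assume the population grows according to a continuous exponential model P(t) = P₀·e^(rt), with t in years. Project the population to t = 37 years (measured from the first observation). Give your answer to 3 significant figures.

≈ 308,000 residents

r = ln(209100/145000) / 18 ≈ 0.020338 per year
P(37) = 145000 · e^(0.020338·37) = 145000 · 2.12229 ≈ 307731.97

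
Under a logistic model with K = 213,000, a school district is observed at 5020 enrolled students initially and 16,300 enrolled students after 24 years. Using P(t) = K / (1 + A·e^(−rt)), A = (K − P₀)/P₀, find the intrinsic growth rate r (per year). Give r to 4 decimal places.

A = (213000 − 5020)/5020 = 41.43028
16300 = 213000/(1 + 41.43028·e^(−r·24)) → e^(−24r) = (13.06748 − 1)/41.43028 = 0.291272
r = −ln(0.291272)/24 = 1.2335/24

r ≈ 0.0514 per year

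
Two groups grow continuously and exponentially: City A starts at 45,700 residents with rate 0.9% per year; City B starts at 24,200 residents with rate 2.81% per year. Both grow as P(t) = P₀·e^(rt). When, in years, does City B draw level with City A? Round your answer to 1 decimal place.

45700·e^(0.009t) = 24200·e^(0.0281t)
45700/24200 = e^((0.0281 − 0.009)t) → ln(1.88843) = 0.0191·t
t = 0.63575 / 0.0191

t ≈ 33.3 years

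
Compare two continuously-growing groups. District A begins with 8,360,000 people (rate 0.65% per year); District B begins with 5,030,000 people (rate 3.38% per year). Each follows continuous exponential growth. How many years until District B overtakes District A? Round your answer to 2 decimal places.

t ≈ 18.61 years

8360000·e^(0.0065t) = 5030000·e^(0.0338t)
8360000/5030000 = e^((0.0338 − 0.0065)t) → ln(1.66203) = 0.0273·t
t = 0.50804 / 0.0273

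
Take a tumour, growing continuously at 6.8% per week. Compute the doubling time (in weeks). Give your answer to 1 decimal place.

doubling time = ln(2) / |r| = 0.69315 / 0.068

doubling time ≈ 10.2 weeks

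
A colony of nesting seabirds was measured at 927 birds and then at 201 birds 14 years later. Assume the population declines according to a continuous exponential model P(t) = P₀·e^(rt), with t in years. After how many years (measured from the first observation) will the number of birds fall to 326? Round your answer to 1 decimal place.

r = ln(201/927) / 14 ≈ -0.109189 per year
t = ln(326/927) / r = -1.04506 / -0.109189 ≈ 9.571

t ≈ 9.6 years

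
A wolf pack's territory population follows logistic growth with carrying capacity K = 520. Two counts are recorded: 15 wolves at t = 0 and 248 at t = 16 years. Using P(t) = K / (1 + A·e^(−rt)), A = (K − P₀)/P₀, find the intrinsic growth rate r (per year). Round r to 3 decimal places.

A = (520 − 15)/15 = 33.66667
248 = 520/(1 + 33.66667·e^(−r·16)) → e^(−16r) = (2.09677 − 1)/33.66667 = 0.032577
r = −ln(0.032577)/16 = 3.42413/16

r ≈ 0.214 per year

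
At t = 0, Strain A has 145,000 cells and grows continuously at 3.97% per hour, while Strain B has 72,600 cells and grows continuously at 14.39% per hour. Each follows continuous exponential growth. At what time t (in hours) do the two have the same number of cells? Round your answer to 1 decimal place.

145000·e^(0.0397t) = 72600·e^(0.1439t)
145000/72600 = e^((0.1439 − 0.0397)t) → ln(1.99725) = 0.1042·t
t = 0.69177 / 0.1042

t ≈ 6.6 hours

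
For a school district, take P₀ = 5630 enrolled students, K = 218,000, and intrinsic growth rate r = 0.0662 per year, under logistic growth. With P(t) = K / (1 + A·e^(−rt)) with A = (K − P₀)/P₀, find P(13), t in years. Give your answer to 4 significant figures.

A = (218000 − 5630)/5630 = 37.72114
P(13) = 218000 / (1 + 37.72114·e^(−0.0662·13)) = 218000 / (1 + 37.72114·0.422908)
= 218000 / 16.95258 ≈ 12859.4

≈ 12,860 enrolled students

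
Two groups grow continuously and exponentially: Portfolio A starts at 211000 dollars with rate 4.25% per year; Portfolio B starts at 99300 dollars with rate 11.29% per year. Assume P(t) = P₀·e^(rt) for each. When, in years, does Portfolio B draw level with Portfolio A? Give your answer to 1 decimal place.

211000·e^(0.0425t) = 99300·e^(0.1129t)
211000/99300 = e^((0.1129 − 0.0425)t) → ln(2.12487) = 0.0704·t
t = 0.75371 / 0.0704

t ≈ 10.7 years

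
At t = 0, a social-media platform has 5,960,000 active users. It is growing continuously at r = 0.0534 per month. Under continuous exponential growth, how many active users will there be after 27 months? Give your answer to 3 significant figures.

≈ 25,200,000 active users

P(27) = 5960000 · e^(0.0534·27) = 5960000 · e^(1.4418)
= 5960000 · 4.2283 ≈ 25200667.47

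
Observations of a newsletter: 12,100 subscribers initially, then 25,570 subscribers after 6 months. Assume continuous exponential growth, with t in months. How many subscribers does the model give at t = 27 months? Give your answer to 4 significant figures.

≈ 350,800 subscribers

r = ln(25570/12100) / 6 ≈ 0.124702 per month
P(27) = 12100 · e^(0.124702·27) = 12100 · 28.99039 ≈ 350783.76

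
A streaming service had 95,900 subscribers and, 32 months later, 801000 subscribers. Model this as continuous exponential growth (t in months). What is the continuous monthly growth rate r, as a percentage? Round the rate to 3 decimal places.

801000 = 95900 · e^(r·32)
e^(32r) = 801000/95900 = 8.35245
r = ln(8.35245) / 32 = 2.12255 / 32

r ≈ 6.633% per month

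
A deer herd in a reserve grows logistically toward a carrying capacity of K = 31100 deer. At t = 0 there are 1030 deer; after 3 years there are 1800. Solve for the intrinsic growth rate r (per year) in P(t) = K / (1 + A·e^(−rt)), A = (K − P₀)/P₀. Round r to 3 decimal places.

A = (31100 − 1030)/1030 = 29.19417
1800 = 31100/(1 + 29.19417·e^(−r·3)) → e^(−3r) = (17.27778 − 1)/29.19417 = 0.557569
r = −ln(0.557569)/3 = 0.58417/3

r ≈ 0.195 per year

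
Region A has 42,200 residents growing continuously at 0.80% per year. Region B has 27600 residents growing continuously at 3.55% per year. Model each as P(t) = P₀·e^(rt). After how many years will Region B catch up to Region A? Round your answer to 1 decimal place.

t ≈ 15.4 years

42200·e^(0.008t) = 27600·e^(0.0355t)
42200/27600 = e^((0.0355 − 0.008)t) → ln(1.52899) = 0.0275·t
t = 0.4246 / 0.0275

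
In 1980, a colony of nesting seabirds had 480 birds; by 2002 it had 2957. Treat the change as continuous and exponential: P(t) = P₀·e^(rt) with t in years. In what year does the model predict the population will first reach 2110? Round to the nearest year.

year 1998

r = ln(2957/480) / 22 = 1.81814/22 ≈ 0.082643 per year
t = ln(2110/480) / r = 1.48066/0.082643 ≈ 17.92 years after 1980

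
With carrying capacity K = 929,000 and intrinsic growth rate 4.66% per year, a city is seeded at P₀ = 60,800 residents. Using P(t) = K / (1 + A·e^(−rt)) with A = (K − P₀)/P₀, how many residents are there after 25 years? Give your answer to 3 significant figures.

≈ 170,000 residents

A = (929000 − 60800)/60800 = 14.27961
P(25) = 929000 / (1 + 14.27961·e^(−0.0466·25)) = 929000 / (1 + 14.27961·0.311923)
= 929000 / 5.45413 ≈ 170329.56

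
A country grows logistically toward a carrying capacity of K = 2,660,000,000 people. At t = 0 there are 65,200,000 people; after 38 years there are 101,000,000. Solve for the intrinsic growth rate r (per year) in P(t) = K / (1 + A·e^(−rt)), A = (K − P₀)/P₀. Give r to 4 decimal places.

A = (2660000000 − 65200000)/65200000 = 39.79755
101000000 = 2660000000/(1 + 39.79755·e^(−r·38)) → e^(−38r) = (26.33663 − 1)/39.79755 = 0.636638
r = −ln(0.636638)/38 = 0.45155/38

r ≈ 0.0119 per year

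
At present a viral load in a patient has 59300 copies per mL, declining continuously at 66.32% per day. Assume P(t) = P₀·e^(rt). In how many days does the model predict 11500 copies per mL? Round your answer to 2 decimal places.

11500 = 59300 · e^(-0.6632·t)
t = ln(11500/59300) / -0.6632 = ln(0.19393) / -0.6632 = -1.64026 / -0.6632

t ≈ 2.47 days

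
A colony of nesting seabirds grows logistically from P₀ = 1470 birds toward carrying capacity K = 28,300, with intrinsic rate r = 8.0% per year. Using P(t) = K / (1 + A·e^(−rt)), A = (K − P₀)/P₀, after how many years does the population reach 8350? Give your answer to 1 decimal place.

A = (28300 − 1470)/1470 = 18.2517
8350 = 28300/(1 + 18.2517·e^(−0.08t)) → 1 + 18.2517·e^(−0.08t) = 3.38922
e^(−0.08t) = 0.130904 → t = ln(7.63918)/0.08 = 2.03329/0.08

t ≈ 25.4 years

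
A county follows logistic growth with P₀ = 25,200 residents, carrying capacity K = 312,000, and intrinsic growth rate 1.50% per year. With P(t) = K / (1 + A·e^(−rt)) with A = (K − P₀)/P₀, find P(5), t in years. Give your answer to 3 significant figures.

A = (312000 − 25200)/25200 = 11.38095
P(5) = 312000 / (1 + 11.38095·e^(−0.015·5)) = 312000 / (1 + 11.38095·0.927743)
= 312000 / 11.5586 ≈ 26992.88

≈ 27,000 residents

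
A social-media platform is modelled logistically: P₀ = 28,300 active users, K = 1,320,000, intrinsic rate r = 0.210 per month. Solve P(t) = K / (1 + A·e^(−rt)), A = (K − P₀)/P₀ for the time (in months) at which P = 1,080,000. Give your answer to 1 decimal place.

A = (1320000 − 28300)/28300 = 45.64311
1080000 = 1320000/(1 + 45.64311·e^(−0.21t)) → 1 + 45.64311·e^(−0.21t) = 1.22222
e^(−0.21t) = 0.004869 → t = ln(205.39399)/0.21 = 5.32493/0.21

t ≈ 25.4 months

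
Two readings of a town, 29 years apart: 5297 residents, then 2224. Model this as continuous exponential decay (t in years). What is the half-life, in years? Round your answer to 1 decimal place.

r = ln(2224/5297) / 29 = ln(0.41986) / 29 ≈ -0.029925 per year
half-life = ln 2 / |r| = 0.69315 / 0.029925

half-life ≈ 23.2 years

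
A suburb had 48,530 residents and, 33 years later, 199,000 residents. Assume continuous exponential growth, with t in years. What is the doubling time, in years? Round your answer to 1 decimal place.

r = ln(199000/48530) / 33 = ln(4.10056) / 33 ≈ 0.042761 per year
doubling time = ln 2 / |r| = 0.69315 / 0.042761

doubling time ≈ 16.2 years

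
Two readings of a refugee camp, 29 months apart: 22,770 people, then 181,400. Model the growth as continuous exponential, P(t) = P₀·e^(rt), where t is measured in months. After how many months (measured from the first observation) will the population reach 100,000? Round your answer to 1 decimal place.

t ≈ 20.7 months

r = ln(181400/22770) / 29 ≈ 0.071561 per month
t = ln(100000/22770) / r = 1.47973 / 0.071561 ≈ 20.678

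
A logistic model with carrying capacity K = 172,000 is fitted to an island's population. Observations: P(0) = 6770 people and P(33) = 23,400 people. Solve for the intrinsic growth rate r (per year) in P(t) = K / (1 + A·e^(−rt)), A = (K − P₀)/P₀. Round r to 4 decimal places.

A = (172000 − 6770)/6770 = 24.4062
23400 = 172000/(1 + 24.4062·e^(−r·33)) → e^(−33r) = (7.35043 − 1)/24.4062 = 0.260197
r = −ln(0.260197)/33 = 1.34632/33

r ≈ 0.0408 per year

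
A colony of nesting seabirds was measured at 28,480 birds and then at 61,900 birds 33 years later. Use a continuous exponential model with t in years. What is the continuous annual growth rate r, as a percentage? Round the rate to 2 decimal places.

61900 = 28480 · e^(r·33)
e^(33r) = 61900/28480 = 2.17346
r = ln(2.17346) / 33 = 0.77632 / 33

r ≈ 2.35% per year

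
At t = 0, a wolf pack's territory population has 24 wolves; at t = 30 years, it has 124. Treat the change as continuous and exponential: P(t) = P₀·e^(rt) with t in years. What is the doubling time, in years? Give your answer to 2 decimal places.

r = ln(124/24) / 30 = ln(5.16667) / 30 ≈ 0.054741 per year
doubling time = ln 2 / |r| = 0.69315 / 0.054741

doubling time ≈ 12.66 years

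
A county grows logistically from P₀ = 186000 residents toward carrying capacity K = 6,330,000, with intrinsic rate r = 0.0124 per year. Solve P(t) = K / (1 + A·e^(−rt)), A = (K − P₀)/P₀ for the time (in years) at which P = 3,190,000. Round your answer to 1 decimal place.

t ≈ 283.3 years

A = (6330000 − 186000)/186000 = 33.03226
3190000 = 6330000/(1 + 33.03226·e^(−0.0124t)) → 1 + 33.03226·e^(−0.0124t) = 1.98433
e^(−0.0124t) = 0.029799 → t = ln(33.55825)/0.0124 = 3.51328/0.0124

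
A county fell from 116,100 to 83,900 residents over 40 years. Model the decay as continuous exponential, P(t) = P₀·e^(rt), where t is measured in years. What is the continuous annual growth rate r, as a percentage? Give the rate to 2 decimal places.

83900 = 116100 · e^(r·40)
e^(40r) = 83900/116100 = 0.72265
r = ln(0.72265) / 40 = -0.32483 / 40

r ≈ -0.81% per year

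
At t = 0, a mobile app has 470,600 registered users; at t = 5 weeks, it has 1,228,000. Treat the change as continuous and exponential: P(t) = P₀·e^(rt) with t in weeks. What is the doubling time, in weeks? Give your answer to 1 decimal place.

r = ln(1228000/470600) / 5 = ln(2.60943) / 5 ≈ 0.191827 per week
doubling time = ln 2 / |r| = 0.69315 / 0.191827

doubling time ≈ 3.6 weeks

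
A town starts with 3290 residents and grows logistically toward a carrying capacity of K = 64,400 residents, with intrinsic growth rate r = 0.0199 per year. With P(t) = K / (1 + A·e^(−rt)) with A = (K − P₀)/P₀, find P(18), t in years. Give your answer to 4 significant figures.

A = (64400 − 3290)/3290 = 18.57447
P(18) = 64400 / (1 + 18.57447·e^(−0.0199·18)) = 64400 / (1 + 18.57447·0.698933)
= 64400 / 13.98231 ≈ 4605.82

≈ 4,606 residents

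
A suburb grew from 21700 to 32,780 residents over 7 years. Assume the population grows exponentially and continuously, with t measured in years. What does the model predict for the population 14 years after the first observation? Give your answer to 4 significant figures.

r = ln(32780/21700) / 7 ≈ 0.058929 per year
P(14) = 21700 · e^(0.058929·14) = 21700 · 2.28191 ≈ 49517.44

≈ 49,520 residents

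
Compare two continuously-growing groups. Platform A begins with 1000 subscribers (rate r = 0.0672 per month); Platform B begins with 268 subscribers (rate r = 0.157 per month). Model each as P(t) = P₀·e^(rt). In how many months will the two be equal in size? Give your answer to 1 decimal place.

t ≈ 14.7 months

1000·e^(0.0672t) = 268·e^(0.157t)
1000/268 = e^((0.157 − 0.0672)t) → ln(3.73134) = 0.0898·t
t = 1.31677 / 0.0898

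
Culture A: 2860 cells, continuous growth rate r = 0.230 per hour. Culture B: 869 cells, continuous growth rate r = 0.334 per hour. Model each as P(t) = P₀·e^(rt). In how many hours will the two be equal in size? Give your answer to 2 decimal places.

2860·e^(0.23t) = 869·e^(0.334t)
2860/869 = e^((0.334 − 0.23)t) → ln(3.29114) = 0.104·t
t = 1.19123 / 0.104

t ≈ 11.45 hours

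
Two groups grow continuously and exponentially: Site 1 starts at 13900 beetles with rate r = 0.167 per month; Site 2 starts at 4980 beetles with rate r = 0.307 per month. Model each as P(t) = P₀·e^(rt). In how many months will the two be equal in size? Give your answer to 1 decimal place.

13900·e^(0.167t) = 4980·e^(0.307t)
13900/4980 = e^((0.307 − 0.167)t) → ln(2.79116) = 0.14·t
t = 1.02646 / 0.14

t ≈ 7.3 months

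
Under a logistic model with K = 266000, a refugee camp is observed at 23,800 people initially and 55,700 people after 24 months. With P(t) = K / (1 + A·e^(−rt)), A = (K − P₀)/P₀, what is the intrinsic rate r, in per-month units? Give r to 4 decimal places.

A = (266000 − 23800)/23800 = 10.17647
55700 = 266000/(1 + 10.17647·e^(−r·24)) → e^(−24r) = (4.77558 − 1)/10.17647 = 0.371011
r = −ln(0.371011)/24 = 0.99152/24

r ≈ 0.0413 per month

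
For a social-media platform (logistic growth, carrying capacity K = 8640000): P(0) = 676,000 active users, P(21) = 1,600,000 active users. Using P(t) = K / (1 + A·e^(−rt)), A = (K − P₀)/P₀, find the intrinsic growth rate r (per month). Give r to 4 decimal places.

r ≈ 0.0469 per month

A = (8640000 − 676000)/676000 = 11.78107
1600000 = 8640000/(1 + 11.78107·e^(−r·21)) → e^(−21r) = (5.4 − 1)/11.78107 = 0.373481
r = −ln(0.373481)/21 = 0.98489/21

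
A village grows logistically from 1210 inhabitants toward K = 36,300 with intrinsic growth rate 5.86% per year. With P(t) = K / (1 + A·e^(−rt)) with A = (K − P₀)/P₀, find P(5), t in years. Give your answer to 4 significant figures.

A = (36300 − 1210)/1210 = 29
P(5) = 36300 / (1 + 29·e^(−0.0586·5)) = 36300 / (1 + 29·0.746022)
= 36300 / 22.63464 ≈ 1603.74

≈ 1,604 inhabitants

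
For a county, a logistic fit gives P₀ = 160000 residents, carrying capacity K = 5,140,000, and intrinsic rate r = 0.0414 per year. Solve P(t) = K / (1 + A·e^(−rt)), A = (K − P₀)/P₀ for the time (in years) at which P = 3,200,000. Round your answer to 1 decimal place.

t ≈ 95.1 years

A = (5140000 − 160000)/160000 = 31.125
3200000 = 5140000/(1 + 31.125·e^(−0.0414t)) → 1 + 31.125·e^(−0.0414t) = 1.60625
e^(−0.0414t) = 0.019478 → t = ln(51.34021)/0.0414 = 3.93847/0.0414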